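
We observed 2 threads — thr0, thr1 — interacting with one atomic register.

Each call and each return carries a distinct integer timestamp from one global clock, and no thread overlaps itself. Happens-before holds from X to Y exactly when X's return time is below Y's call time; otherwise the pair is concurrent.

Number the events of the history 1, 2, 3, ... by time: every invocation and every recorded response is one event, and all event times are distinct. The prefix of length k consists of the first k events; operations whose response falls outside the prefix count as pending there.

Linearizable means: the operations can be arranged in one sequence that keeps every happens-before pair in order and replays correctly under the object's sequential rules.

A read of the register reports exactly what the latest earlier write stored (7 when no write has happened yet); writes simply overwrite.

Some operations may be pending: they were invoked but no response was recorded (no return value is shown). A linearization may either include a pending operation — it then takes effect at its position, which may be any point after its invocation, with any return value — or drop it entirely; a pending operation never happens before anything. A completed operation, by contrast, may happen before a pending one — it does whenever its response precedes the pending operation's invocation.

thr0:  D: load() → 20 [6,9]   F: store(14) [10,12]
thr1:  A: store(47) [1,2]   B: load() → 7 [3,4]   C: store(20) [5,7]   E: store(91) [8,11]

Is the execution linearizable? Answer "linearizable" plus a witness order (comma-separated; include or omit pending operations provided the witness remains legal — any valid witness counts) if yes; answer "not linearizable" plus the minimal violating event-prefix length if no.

events 1..3 are fine; event 4 — the response of B at time 4 — makes the prefix non-linearizable
a single order respects real time; the 2 completed atomic register operations fail replay along it
one such order, A, B, breaks at step 2 where B load() → 7 is illegal

not linearizable — minimal violating prefix: 4 events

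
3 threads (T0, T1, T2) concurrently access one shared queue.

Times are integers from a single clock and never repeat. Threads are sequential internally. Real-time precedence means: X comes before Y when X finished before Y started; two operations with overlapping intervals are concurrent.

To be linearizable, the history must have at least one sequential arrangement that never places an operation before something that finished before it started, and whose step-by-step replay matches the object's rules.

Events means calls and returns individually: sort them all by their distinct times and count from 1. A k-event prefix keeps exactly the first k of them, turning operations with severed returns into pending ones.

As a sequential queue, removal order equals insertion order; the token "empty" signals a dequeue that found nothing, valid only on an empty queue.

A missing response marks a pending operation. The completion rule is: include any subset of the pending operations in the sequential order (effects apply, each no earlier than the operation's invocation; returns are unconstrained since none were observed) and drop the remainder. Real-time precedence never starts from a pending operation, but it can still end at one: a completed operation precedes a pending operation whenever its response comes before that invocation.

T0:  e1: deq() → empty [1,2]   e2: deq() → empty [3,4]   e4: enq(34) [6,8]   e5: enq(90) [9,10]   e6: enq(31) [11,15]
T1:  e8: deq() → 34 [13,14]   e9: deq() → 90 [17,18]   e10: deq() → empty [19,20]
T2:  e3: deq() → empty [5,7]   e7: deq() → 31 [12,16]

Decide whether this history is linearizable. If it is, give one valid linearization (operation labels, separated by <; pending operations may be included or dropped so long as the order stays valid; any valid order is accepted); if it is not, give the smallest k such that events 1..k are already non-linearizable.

prefix check: 1..15 passes, 1..16 fails once e7's time-16 response joins
the 8 completed operations admit 12 real-time orders; each fails the queue replay
one such order, e1, e2, e3, e4, e5, e6, e7, e8, breaks at step 7 where e7 deq() → 31 is illegal
one such order, e1, e2, e3, e4, e5, e6, e8, e7, breaks at step 8 where e7 deq() → 31 is illegal

not linearizable — minimal violating prefix: 16 events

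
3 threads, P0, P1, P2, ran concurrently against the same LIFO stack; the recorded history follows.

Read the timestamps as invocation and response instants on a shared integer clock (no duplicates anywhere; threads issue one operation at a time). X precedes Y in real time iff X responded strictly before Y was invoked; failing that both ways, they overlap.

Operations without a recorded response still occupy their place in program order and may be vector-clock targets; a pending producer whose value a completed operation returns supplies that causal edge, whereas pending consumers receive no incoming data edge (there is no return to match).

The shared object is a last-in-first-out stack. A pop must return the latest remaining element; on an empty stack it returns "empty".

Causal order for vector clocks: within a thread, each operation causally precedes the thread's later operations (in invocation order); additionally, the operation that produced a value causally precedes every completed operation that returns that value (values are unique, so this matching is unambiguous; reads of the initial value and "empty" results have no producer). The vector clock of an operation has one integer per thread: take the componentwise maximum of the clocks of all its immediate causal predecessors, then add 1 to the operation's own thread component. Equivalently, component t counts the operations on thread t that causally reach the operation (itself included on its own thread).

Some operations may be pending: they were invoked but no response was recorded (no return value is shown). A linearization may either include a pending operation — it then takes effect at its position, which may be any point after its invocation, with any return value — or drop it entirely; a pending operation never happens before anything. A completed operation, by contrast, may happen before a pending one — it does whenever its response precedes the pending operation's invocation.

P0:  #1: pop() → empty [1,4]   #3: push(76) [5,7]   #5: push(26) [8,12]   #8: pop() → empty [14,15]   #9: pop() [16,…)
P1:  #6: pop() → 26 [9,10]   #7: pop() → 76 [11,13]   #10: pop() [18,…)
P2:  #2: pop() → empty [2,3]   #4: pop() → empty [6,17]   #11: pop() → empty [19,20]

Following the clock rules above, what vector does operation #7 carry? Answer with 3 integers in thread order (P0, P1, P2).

(3, 2, 0)

root op #2, invoked 2: fresh clock plus P2's own tick → (0, 0, 1)
root op #1, invoked 1: fresh clock plus P0's own tick → (1, 0, 0)
VC(#4, invoked at 6): max of VC(#2)=(0, 0, 1), then +1 on thread P2 → (0, 0, 2)
VC(#3, invoked at 5): max of VC(#1)=(1, 0, 0), then +1 on thread P0 → (2, 0, 0)
VC(#11, invoked at 19): max of VC(#4)=(0, 0, 2), then +1 on thread P2 → (0, 0, 3)
VC(#5, invoked at 8): max of VC(#3)=(2, 0, 0), then +1 on thread P0 → (3, 0, 0)
VC(#6, invoked at 9): max of VC(#5)=(3, 0, 0), then +1 on thread P1 → (3, 1, 0)
VC(#8, invoked at 14): max of VC(#5)=(3, 0, 0), then +1 on thread P0 → (4, 0, 0)
VC(#7, invoked at 11): max of VC(#3)=(2, 0, 0), VC(#6)=(3, 1, 0), then +1 on thread P1 → (3, 2, 0)
VC(#9, invoked at 16): max of VC(#8)=(4, 0, 0), then +1 on thread P0 → (5, 0, 0)
VC(#10, invoked at 18): max of VC(#7)=(3, 2, 0), then +1 on thread P1 → (3, 3, 0)
target: VC(#7) = (3, 2, 0)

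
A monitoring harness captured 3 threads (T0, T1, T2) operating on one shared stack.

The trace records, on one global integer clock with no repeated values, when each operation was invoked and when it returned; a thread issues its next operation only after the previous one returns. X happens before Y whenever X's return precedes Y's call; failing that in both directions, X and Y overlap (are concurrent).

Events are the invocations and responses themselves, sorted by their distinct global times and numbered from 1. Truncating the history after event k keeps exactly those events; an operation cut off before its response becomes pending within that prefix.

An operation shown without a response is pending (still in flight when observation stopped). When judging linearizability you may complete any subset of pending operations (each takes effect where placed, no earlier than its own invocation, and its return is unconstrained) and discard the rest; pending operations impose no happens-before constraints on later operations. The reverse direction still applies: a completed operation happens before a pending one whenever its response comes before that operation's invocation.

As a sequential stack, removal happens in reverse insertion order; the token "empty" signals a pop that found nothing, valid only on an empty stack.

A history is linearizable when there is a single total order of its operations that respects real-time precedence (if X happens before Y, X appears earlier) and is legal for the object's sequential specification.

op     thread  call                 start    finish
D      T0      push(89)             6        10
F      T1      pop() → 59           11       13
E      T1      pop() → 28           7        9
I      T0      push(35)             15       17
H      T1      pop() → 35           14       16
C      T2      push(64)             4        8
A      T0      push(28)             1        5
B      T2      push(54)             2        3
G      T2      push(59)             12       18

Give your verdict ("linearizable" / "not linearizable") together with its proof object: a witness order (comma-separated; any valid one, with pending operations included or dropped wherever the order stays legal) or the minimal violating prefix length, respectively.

1. B push(54), leaving stack <54>
2. A push(28), leaving stack <54,28>
3. E pop() → 28, leaving stack <54>
4. C push(64), leaving stack <54,64>
5. D push(89), leaving stack <54,64,89>
6. G push(59), leaving stack <54,64,89,59>
7. F pop() → 59, leaving stack <54,64,89>
8. I push(35), leaving stack <54,64,89,35>
9. H pop() → 35, leaving stack <54,64,89>

linearizable — witness: B, A, E, C, D, G, F, I, H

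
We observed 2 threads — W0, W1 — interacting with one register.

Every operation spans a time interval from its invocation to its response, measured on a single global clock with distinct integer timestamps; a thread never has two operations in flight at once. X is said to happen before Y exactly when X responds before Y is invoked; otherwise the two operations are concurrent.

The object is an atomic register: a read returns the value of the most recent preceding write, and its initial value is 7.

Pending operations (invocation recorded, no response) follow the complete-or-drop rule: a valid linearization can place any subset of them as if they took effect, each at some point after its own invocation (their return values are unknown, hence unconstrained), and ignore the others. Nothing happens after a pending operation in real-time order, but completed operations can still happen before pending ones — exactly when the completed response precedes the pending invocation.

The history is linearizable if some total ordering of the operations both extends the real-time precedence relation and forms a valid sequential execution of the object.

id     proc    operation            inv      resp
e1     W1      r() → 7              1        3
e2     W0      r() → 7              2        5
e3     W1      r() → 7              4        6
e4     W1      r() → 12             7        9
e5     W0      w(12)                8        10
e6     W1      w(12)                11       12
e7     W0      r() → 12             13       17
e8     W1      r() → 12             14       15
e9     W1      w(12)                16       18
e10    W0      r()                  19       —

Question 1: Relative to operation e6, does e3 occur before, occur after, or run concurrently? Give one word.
Answer: before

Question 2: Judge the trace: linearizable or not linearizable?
linearizable

witness order: e1, e2, e3, e5, e4, e6, e7, e8, e9
1. e1 r() → 7, leaving value 7
2. e2 r() → 7, leaving value 7
3. e3 r() → 7, leaving value 7
4. e5 w(12), leaving value 12
5. e4 r() → 12, leaving value 12
6. e6 w(12), leaving value 12
7. e7 r() → 12, leaving value 12
8. e8 r() → 12, leaving value 12
9. e9 w(12), leaving value 12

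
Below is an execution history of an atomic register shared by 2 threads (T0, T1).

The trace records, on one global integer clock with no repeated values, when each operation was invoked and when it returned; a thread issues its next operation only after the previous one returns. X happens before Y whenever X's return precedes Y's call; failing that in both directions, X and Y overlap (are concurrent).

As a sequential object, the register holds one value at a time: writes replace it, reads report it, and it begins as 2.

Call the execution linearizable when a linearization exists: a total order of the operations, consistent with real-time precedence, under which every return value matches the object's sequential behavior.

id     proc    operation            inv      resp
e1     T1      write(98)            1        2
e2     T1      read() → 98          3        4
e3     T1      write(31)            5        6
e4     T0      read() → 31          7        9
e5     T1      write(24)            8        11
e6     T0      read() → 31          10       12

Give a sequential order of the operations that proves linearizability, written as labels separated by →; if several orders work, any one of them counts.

e1 → e2 → e3 → e4 → e6 → e5

1. e1 write(98), leaving value 98
2. e2 read() → 98, leaving value 98
3. e3 write(31), leaving value 31
4. e4 read() → 31, leaving value 31
5. e6 read() → 31, leaving value 31
6. e5 write(24), leaving value 24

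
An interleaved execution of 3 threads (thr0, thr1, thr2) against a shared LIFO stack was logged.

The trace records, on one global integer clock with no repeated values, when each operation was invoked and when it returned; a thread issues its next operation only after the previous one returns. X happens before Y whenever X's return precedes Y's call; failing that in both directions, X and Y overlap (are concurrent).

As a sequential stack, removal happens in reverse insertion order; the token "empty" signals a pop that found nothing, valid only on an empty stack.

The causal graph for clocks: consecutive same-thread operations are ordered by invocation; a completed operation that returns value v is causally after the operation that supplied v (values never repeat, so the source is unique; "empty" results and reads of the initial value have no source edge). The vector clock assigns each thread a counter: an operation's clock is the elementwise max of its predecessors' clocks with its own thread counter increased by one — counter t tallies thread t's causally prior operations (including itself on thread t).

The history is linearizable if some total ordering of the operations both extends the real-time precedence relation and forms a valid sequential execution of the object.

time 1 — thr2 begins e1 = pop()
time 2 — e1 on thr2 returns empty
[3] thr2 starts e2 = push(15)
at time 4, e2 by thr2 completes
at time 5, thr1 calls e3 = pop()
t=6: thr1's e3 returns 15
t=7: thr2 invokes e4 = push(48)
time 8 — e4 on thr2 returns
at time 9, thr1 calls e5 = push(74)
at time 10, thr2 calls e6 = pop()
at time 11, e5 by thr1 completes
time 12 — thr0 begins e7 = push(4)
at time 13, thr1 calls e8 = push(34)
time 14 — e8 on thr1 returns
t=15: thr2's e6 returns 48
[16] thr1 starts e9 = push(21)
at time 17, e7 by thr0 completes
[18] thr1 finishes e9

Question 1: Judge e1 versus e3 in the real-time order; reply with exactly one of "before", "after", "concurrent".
Answer: before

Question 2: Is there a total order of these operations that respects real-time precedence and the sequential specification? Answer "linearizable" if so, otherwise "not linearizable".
linearizable

one valid linearization: e1, e2, e3, e4, e6, e5, e7, e8, e9
step 1: e1 pop() → empty — stack <>
step 2: e2 push(15) — stack <15>
step 3: e3 pop() → 15 — stack <>
step 4: e4 push(48) — stack <48>
step 5: e6 pop() → 48 — stack <>
step 6: e5 push(74) — stack <74>
step 7: e7 push(4) — stack <74,4>
step 8: e8 push(34) — stack <74,4,34>
step 9: e9 push(21) — stack <74,4,34,21>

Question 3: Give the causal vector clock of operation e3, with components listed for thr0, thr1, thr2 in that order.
Answer: (0, 1, 2)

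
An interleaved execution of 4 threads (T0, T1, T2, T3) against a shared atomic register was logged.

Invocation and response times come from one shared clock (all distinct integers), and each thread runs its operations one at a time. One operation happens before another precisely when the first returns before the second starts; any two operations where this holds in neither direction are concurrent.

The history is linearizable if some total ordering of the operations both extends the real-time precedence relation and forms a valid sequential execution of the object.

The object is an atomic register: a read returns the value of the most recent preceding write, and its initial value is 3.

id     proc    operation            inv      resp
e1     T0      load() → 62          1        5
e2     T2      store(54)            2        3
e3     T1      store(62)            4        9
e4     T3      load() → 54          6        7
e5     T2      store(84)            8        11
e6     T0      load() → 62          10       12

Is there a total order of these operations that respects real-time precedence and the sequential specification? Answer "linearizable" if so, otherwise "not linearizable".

cut after 6 events: linearizable; cut after 7 events (e4 responds, time 7): not linearizable
2 orders of the 3 completed atomic register ops respect real time; none is legal
completion choices over the 1 pending operation (e3) were checked; none helps
sample order e1, e2, e4 (pending dropped) stalls at step 1 — e1 load() → 62 has no legal effect
sample order e2, e1, e4 (pending dropped) stalls at step 2 — e1 load() → 62 has no legal effect

not linearizable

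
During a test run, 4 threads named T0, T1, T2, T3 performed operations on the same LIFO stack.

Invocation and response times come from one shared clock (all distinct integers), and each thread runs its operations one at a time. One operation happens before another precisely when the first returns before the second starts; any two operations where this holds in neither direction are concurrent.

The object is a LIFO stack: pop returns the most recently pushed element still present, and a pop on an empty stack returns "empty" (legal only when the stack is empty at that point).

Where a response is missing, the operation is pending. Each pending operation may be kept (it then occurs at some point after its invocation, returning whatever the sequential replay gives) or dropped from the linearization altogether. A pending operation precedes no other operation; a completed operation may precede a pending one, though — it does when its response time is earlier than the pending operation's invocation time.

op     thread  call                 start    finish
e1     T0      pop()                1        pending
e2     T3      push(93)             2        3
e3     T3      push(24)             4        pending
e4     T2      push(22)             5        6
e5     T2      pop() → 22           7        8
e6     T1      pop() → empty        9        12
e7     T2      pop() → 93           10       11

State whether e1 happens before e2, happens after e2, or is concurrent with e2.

e1 spans [1,…), e2 spans [2,3]
the intervals overlap in both directions

concurrent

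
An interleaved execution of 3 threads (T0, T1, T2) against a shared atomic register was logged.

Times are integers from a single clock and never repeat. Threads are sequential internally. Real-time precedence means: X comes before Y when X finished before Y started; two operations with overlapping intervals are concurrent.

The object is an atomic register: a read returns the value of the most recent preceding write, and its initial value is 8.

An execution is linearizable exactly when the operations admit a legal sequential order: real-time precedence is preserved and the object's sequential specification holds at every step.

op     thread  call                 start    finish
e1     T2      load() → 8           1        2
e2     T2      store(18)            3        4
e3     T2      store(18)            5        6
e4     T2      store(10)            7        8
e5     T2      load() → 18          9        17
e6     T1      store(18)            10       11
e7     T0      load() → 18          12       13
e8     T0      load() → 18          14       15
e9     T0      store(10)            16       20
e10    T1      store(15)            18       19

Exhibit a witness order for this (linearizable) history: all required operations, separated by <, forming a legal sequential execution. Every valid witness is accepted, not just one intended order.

step 1: e1 load() → 8 — value 8
step 2: e2 store(18) — value 18
step 3: e3 store(18) — value 18
step 4: e4 store(10) — value 10
step 5: e6 store(18) — value 18
step 6: e5 load() → 18 — value 18
step 7: e7 load() → 18 — value 18
step 8: e8 load() → 18 — value 18
step 9: e9 store(10) — value 10
step 10: e10 store(15) — value 15

e1 < e2 < e3 < e4 < e6 < e5 < e7 < e8 < e9 < e10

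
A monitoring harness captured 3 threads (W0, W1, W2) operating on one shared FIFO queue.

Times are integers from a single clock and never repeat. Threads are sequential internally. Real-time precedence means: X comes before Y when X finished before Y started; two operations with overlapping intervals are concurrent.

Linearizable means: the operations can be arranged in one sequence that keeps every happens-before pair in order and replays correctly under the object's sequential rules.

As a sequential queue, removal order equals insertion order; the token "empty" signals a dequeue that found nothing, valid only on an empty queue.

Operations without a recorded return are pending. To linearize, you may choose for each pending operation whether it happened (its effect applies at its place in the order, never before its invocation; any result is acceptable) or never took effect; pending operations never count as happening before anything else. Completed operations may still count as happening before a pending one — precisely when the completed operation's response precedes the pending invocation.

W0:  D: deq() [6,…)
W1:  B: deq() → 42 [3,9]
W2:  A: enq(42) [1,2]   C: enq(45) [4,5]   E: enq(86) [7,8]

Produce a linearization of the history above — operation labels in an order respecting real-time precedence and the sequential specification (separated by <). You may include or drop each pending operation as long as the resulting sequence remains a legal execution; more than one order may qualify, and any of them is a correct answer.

A < B < C < D < E

after step 1 (A enq(42)): queue <42>
after step 2 (B deq() → 42): queue <>
after step 3 (C enq(45)): queue <45>
after step 4 (D deq() (pending, included)): queue <>
after step 5 (E enq(86)): queue <86>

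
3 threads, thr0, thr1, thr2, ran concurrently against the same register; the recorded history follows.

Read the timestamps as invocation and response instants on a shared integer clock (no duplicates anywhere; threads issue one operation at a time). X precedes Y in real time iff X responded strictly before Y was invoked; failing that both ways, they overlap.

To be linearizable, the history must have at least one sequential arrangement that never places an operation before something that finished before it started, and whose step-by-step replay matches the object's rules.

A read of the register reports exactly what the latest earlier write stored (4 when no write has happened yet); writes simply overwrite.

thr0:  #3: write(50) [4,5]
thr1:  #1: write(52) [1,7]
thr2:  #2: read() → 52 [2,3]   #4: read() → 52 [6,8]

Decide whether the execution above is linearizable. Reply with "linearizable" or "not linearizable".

the violation lands at event 8, #4's response at time 8: events 1..7 linearize, events 1..8 do not
4 orders of the 4 completed register ops respect real time; none is legal
for example #1, #2, #3, #4 fails at step 4: #4 read() → 52 is not legal there
for example #2, #1, #3, #4 fails at step 1: #2 read() → 52 is not legal there

not linearizable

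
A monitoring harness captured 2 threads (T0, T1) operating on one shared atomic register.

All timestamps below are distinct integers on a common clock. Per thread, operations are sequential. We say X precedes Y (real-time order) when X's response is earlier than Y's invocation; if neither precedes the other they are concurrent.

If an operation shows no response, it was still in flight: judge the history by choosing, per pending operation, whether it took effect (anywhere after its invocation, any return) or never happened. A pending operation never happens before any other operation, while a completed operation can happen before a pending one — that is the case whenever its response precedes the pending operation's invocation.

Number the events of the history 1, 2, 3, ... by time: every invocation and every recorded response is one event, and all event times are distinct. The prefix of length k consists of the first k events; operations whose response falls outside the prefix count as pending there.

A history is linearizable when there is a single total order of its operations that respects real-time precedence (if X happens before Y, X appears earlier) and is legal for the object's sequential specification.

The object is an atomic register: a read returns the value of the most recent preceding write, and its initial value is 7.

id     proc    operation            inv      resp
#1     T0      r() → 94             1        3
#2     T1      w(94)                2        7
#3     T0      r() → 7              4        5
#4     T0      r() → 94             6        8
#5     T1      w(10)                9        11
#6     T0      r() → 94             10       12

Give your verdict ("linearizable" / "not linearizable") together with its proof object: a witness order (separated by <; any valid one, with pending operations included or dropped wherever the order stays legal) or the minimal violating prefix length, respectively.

not linearizable — minimal violating prefix: 5 events

events 1..4 are fine; event 5 — the response of #3 at time 5 — makes the prefix non-linearizable
one real-time candidate order over the 2 completed operations — the atomic register replay rejects it
including or dropping the 1 pending operation (#2) in any combination fails
sample order #1, #3 (pending dropped) stalls at step 1 — #1 r() → 94 has no legal effect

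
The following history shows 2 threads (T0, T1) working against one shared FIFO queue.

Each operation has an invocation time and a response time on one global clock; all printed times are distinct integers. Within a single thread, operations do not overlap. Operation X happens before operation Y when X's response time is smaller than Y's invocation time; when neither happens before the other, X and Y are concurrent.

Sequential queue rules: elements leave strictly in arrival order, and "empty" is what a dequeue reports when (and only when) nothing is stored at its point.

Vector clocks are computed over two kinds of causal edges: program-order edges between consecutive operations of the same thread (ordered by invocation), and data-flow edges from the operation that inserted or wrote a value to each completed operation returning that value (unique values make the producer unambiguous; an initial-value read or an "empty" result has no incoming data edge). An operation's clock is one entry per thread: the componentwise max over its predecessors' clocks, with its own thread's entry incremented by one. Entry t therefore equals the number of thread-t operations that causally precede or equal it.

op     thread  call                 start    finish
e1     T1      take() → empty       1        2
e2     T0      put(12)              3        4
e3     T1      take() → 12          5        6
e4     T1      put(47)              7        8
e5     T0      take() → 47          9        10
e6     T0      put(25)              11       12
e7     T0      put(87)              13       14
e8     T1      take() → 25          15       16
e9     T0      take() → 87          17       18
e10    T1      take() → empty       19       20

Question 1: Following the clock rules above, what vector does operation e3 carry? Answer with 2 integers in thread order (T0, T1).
(1, 2)

root op e1, invoked 1: fresh clock plus T1's own tick → (0, 1)
root op e2, invoked 3: fresh clock plus T0's own tick → (1, 0)
merge at e3 (invoked 5): VC(e1)=(0, 1), VC(e2)=(1, 0), own-thread bump on T1 → (1, 2)
merge at e4 (invoked 7): VC(e3)=(1, 2), own-thread bump on T1 → (1, 3)
merge at e5 (invoked 9): VC(e2)=(1, 0), VC(e4)=(1, 3), own-thread bump on T0 → (2, 3)
merge at e6 (invoked 11): VC(e5)=(2, 3), own-thread bump on T0 → (3, 3)
merge at e8 (invoked 15): VC(e4)=(1, 3), VC(e6)=(3, 3), own-thread bump on T1 → (3, 4)
merge at e7 (invoked 13): VC(e6)=(3, 3), own-thread bump on T0 → (4, 3)
merge at e10 (invoked 19): VC(e8)=(3, 4), own-thread bump on T1 → (3, 5)
merge at e9 (invoked 17): VC(e7)=(4, 3), own-thread bump on T0 → (5, 3)
target: VC(e3) = (1, 2)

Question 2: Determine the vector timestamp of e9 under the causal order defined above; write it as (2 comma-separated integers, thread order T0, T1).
(5, 3)

no predecessors for e1 (invoked 1): T1 increments from zero → (0, 1)
no predecessors for e2 (invoked 3): T0 increments from zero → (1, 0)
invoked at 5, e3 merges VC(e1)=(0, 1), VC(e2)=(1, 0) and bumps T1's slot → (1, 2)
invoked at 7, e4 merges VC(e3)=(1, 2) and bumps T1's slot → (1, 3)
invoked at 9, e5 merges VC(e2)=(1, 0), VC(e4)=(1, 3) and bumps T0's slot → (2, 3)
invoked at 11, e6 merges VC(e5)=(2, 3) and bumps T0's slot → (3, 3)
invoked at 15, e8 merges VC(e4)=(1, 3), VC(e6)=(3, 3) and bumps T1's slot → (3, 4)
invoked at 13, e7 merges VC(e6)=(3, 3) and bumps T0's slot → (4, 3)
invoked at 19, e10 merges VC(e8)=(3, 4) and bumps T1's slot → (3, 5)
invoked at 17, e9 merges VC(e7)=(4, 3) and bumps T0's slot → (5, 3)
target: VC(e9) = (5, 3)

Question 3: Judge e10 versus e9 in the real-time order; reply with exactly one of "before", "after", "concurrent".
after

e10 spans [19,20], e9 spans [17,18]
resp(e9)=18 < inv(e10)=19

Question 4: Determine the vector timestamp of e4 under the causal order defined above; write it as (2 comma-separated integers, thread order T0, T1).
(1, 3)

VC(e1, invoked at 1): no causal predecessors; +1 on T1 → (0, 1)
VC(e2, invoked at 3): no causal predecessors; +1 on T0 → (1, 0)
e3, invoked 5, takes VC(e1)=(0, 1), VC(e2)=(1, 0) under max, adds 1 for T1 → (1, 2)
e4, invoked 7, takes VC(e3)=(1, 2) under max, adds 1 for T1 → (1, 3)
e5, invoked 9, takes VC(e2)=(1, 0), VC(e4)=(1, 3) under max, adds 1 for T0 → (2, 3)
e6, invoked 11, takes VC(e5)=(2, 3) under max, adds 1 for T0 → (3, 3)
e8, invoked 15, takes VC(e4)=(1, 3), VC(e6)=(3, 3) under max, adds 1 for T1 → (3, 4)
e7, invoked 13, takes VC(e6)=(3, 3) under max, adds 1 for T0 → (4, 3)
e10, invoked 19, takes VC(e8)=(3, 4) under max, adds 1 for T1 → (3, 5)
e9, invoked 17, takes VC(e7)=(4, 3) under max, adds 1 for T0 → (5, 3)
target: VC(e4) = (1, 3)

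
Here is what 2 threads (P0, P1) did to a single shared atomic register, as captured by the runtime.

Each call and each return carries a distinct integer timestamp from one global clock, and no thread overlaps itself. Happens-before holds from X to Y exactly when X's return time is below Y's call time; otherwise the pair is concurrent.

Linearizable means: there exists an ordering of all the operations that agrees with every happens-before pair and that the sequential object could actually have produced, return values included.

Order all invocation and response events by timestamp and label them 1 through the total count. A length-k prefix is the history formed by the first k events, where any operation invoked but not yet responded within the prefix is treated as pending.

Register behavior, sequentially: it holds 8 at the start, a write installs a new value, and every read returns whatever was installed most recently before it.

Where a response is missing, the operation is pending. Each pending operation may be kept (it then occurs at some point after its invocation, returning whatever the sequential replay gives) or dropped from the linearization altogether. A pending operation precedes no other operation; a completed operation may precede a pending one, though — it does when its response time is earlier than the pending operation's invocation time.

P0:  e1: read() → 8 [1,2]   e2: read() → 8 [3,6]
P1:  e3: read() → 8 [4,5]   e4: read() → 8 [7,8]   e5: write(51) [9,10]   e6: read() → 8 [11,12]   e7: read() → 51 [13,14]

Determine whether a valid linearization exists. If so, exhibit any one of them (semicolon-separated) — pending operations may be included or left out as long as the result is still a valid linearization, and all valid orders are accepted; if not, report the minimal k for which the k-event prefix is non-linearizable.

prefix check: 1..11 passes, 1..12 fails once e6's time-12 response joins
every one of the 2 real-time-consistent orders over 6 completed atomic register ops fails the sequential spec
take e1, e2, e3, e4, e5, e6: step 6 already fails, because e6 read() → 8 cannot occur there
take e1, e3, e2, e4, e5, e6: step 6 already fails, because e6 read() → 8 cannot occur there

not linearizable — minimal violating prefix: 12 events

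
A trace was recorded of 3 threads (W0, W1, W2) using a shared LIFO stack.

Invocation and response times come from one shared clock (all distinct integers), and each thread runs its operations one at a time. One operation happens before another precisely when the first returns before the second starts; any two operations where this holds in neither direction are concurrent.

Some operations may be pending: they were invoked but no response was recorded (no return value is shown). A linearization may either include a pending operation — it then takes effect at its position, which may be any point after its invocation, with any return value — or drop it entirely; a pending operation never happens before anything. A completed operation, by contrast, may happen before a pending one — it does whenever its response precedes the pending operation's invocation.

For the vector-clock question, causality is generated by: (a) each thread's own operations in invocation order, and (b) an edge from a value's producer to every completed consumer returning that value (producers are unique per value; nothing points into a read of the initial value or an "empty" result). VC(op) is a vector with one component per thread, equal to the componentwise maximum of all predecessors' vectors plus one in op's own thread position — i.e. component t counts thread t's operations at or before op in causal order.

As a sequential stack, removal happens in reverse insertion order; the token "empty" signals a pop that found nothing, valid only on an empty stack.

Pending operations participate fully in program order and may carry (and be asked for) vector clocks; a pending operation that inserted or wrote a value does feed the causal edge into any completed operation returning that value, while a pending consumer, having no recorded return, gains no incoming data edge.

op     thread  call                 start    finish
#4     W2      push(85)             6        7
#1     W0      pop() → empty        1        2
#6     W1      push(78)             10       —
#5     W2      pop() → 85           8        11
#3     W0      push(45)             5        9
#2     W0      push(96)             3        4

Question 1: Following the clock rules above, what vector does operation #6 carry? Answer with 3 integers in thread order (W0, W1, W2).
invoked at 6, #4 has no predecessors; its own W2 bump gives (0, 0, 1)
invoked at 10, #6 has no predecessors; its own W1 bump gives (0, 1, 0)
invoked at 1, #1 has no predecessors; its own W0 bump gives (1, 0, 0)
#5 (invocation 8): componentwise max over VC(#4)=(0, 0, 1), +1 at W2, giving (0, 0, 2)
#2 (invocation 3): componentwise max over VC(#1)=(1, 0, 0), +1 at W0, giving (2, 0, 0)
#3 (invocation 5): componentwise max over VC(#2)=(2, 0, 0), +1 at W0, giving (3, 0, 0)
target: VC(#6) = (0, 1, 0)

(0, 1, 0)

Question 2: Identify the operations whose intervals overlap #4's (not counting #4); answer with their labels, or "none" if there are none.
overlap test against #4 [6,7]: concurrent iff the interval meets 6..7
#1 [1,2]: before
#2 [3,4]: before
#3 [5,9]: concurrent
#5 [8,11]: after
#6 [10,…): after

#3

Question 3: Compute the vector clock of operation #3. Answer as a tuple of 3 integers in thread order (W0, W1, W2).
VC(#4, invoked at 6): no causal predecessors; +1 on W2 → (0, 0, 1)
VC(#6, invoked at 10): no causal predecessors; +1 on W1 → (0, 1, 0)
VC(#1, invoked at 1): no causal predecessors; +1 on W0 → (1, 0, 0)
from VC(#4)=(0, 0, 1), #5 (invoked 8) maxes components and bumps W2 → (0, 0, 2)
from VC(#1)=(1, 0, 0), #2 (invoked 3) maxes components and bumps W0 → (2, 0, 0)
from VC(#2)=(2, 0, 0), #3 (invoked 5) maxes components and bumps W0 → (3, 0, 0)
target: VC(#3) = (3, 0, 0)

(3, 0, 0)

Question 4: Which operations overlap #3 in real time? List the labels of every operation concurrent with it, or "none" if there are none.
#3 spans [5,9]: anything still running between times 5 and 9 counts as concurrent
#1 [1,2]: before
#2 [3,4]: before
#4 [6,7]: concurrent
#5 [8,11]: concurrent
#6 [10,…): after

#4, #5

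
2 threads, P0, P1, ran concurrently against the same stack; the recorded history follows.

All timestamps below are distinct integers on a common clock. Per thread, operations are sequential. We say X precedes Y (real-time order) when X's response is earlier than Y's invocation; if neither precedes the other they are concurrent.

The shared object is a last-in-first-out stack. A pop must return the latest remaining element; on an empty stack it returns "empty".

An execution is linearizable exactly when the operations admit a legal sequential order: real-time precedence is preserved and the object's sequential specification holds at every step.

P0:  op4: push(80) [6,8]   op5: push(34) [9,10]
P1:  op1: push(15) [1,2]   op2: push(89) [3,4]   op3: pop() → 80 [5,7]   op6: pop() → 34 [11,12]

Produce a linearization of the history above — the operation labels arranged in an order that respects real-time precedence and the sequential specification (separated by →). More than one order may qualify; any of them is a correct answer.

op1 → op2 → op4 → op3 → op5 → op6

step 1: op1 push(15) — stack <15>
step 2: op2 push(89) — stack <15,89>
step 3: op4 push(80) — stack <15,89,80>
step 4: op3 pop() → 80 — stack <15,89>
step 5: op5 push(34) — stack <15,89,34>
step 6: op6 pop() → 34 — stack <15,89>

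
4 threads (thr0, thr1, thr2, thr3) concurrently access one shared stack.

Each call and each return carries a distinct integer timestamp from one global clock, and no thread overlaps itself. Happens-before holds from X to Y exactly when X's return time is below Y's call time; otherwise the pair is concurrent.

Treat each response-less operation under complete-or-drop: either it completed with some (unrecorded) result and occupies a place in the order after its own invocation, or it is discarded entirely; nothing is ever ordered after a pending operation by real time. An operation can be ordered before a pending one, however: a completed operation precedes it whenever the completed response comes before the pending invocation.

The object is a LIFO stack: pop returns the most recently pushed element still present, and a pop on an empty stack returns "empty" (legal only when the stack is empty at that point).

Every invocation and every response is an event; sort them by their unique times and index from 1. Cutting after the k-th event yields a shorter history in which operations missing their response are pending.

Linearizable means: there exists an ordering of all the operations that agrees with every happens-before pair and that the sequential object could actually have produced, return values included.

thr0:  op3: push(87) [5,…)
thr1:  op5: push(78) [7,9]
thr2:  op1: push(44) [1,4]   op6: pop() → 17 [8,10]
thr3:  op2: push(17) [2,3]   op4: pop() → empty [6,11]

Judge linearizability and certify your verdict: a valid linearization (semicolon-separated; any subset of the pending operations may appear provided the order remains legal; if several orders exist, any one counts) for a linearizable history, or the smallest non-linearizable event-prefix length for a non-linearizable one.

not linearizable — minimal violating prefix: 11 events

already the first 11 events (up to op4's response at time 11) admit no linearization; the first 10 still do
12 orders of the 5 completed stack ops respect real time; none is legal
no escape via the 1 pending operation (op3): every completion choice fails
sample order op1, op2, op4, op5, op6 (pending dropped) stalls at step 3 — op4 pop() → empty has no legal effect
sample order op1, op2, op4, op6, op5 (pending dropped) stalls at step 3 — op4 pop() → empty has no legal effect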